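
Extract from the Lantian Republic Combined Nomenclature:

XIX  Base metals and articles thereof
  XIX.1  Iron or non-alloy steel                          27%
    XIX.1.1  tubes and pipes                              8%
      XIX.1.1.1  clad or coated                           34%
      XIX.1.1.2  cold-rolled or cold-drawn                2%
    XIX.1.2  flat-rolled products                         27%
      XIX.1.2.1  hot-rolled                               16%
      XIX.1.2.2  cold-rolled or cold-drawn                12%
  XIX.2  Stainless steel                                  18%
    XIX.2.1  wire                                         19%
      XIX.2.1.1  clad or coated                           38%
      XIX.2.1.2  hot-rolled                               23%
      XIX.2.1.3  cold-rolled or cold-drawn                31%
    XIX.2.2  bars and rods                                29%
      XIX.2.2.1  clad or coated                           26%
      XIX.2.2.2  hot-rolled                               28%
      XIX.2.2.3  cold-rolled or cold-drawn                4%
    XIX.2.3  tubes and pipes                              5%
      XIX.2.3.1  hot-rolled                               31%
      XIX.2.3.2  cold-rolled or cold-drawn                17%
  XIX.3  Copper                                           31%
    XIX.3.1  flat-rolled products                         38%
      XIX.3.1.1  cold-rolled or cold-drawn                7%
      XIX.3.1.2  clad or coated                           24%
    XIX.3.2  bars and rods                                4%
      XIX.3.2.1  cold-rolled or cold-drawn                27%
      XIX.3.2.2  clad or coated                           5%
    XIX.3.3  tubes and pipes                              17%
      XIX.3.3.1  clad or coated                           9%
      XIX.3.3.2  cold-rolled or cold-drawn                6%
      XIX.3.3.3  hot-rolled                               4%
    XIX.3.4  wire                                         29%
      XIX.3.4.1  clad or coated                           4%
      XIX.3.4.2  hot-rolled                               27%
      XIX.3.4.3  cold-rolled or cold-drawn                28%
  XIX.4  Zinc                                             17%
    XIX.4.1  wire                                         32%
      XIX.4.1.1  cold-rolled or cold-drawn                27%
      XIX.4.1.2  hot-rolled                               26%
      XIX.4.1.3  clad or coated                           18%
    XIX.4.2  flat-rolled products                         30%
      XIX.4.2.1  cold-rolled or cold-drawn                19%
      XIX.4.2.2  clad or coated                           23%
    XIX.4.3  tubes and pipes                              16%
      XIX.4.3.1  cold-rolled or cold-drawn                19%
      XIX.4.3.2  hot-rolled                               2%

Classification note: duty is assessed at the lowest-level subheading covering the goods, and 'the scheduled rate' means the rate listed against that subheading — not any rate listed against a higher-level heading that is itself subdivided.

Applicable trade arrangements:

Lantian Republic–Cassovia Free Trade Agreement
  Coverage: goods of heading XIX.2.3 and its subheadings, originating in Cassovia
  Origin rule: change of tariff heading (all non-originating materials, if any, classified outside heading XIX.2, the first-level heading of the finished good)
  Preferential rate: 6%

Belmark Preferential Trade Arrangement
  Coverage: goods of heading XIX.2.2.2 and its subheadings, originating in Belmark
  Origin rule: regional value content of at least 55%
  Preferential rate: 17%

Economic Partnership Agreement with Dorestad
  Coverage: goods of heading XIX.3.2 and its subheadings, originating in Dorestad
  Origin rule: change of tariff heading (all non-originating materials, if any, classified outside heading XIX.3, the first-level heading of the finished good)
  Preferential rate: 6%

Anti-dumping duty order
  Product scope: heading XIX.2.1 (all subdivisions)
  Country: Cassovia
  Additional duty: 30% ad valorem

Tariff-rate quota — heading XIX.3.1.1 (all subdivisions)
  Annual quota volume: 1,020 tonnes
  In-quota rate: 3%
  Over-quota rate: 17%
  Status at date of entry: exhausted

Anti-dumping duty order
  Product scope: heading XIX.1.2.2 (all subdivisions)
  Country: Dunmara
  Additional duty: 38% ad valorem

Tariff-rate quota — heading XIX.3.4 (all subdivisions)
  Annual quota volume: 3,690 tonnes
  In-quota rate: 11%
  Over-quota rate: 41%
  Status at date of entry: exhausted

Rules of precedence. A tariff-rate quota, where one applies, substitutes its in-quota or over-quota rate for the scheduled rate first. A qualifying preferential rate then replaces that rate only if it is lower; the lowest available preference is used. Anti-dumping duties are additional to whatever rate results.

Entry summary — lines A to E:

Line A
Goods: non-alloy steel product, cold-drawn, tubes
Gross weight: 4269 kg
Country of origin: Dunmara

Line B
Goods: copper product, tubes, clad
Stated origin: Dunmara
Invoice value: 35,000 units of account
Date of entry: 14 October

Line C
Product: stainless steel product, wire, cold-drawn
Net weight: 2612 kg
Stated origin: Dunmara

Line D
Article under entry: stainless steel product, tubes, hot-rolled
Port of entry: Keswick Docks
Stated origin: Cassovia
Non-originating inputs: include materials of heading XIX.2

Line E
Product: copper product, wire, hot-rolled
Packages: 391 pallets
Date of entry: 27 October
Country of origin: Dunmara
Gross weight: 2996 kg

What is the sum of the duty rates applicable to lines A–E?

114%

Line A: non-alloy steel → XIX.1; tubes → XIX.1.1; cold-drawn → XIX.1.1.2. Scheduled 2%. No special measure applies. → 2%.
Line B: copper → XIX.3; tubes → XIX.3.3; clad → XIX.3.3.1. Scheduled 9%. No special measure applies. → 9%.
Line C: stainless steel → XIX.2; wire → XIX.2.1; cold-drawn → XIX.2.1.3. Scheduled 31%. No special measure applies. → 31%.
Line D: stainless steel → XIX.2; tubes → XIX.2.3; hot-rolled → XIX.2.3.1. Scheduled 31%. Cassovia agreement on XIX.2.3: CTH not met. → 31%.
Line E: copper → XIX.3; wire → XIX.3.4; hot-rolled → XIX.3.4.2. Scheduled 27%. quota on XIX.3.4 exhausted → over-quota 41%. → 41%.
Sum: 2% + 9% + 31% + 31% + 41% = 114%.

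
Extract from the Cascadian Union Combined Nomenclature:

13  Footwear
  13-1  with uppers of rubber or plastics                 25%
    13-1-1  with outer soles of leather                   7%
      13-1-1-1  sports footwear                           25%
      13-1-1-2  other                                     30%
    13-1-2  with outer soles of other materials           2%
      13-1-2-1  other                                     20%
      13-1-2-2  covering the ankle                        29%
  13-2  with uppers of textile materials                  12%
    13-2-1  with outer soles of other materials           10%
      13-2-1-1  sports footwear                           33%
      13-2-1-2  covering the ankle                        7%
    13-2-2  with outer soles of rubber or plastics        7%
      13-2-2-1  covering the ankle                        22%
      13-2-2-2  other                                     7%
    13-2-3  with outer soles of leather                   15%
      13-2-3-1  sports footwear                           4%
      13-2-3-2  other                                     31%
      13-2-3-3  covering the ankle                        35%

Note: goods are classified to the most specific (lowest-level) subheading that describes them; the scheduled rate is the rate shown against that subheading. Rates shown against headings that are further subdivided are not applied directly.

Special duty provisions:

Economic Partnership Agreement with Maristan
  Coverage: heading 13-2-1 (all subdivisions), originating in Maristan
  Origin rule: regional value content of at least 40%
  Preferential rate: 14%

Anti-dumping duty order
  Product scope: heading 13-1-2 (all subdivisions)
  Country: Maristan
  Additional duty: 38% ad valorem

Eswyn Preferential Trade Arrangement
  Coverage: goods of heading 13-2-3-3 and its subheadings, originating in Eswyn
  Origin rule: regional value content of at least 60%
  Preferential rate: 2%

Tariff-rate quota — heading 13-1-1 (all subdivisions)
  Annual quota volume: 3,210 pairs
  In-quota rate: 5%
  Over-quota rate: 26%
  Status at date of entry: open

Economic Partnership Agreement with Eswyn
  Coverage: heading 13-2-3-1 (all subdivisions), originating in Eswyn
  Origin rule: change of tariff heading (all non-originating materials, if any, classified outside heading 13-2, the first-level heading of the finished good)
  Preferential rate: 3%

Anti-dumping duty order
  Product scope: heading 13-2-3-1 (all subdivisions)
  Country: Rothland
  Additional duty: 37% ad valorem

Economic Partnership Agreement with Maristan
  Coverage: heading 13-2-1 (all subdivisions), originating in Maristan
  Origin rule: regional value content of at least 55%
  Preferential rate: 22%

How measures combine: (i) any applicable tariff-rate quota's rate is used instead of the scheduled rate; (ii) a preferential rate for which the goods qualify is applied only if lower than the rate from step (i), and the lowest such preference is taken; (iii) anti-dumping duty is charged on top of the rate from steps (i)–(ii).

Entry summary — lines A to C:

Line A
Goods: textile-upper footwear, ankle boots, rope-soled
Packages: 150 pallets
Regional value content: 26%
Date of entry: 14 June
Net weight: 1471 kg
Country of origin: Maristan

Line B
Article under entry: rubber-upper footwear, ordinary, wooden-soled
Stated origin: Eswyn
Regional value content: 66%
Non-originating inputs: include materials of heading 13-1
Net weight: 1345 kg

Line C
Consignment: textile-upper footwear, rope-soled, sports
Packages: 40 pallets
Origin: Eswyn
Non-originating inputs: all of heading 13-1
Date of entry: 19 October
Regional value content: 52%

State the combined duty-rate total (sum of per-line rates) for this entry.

Line A: textile-upper → 13-2; rope-soled → 13-2-1; ankle boots → 13-2-1-2. Scheduled 7%. Maristan agreement on 13-2-1: RVC < 40%; Maristan agreement on 13-2-1: RVC < 55%. → 7%.
Line B: rubber-upper → 13-1; wooden-soled → 13-1-2; ordinary → 13-1-2-1. Scheduled 20%. Eswyn agreement on 13-2-3-3: 13-1-2-1 not covered; Eswyn agreement on 13-2-3-1: 13-1-2-1 not covered. → 20%.
Line C: textile-upper → 13-2; rope-soled → 13-2-1; sports → 13-2-1-1. Scheduled 33%. Eswyn agreement on 13-2-3-3: 13-2-1-1 not covered; Eswyn agreement on 13-2-3-1: 13-2-1-1 not covered. → 33%.
Sum: 7% + 20% + 33% = 60%.

60%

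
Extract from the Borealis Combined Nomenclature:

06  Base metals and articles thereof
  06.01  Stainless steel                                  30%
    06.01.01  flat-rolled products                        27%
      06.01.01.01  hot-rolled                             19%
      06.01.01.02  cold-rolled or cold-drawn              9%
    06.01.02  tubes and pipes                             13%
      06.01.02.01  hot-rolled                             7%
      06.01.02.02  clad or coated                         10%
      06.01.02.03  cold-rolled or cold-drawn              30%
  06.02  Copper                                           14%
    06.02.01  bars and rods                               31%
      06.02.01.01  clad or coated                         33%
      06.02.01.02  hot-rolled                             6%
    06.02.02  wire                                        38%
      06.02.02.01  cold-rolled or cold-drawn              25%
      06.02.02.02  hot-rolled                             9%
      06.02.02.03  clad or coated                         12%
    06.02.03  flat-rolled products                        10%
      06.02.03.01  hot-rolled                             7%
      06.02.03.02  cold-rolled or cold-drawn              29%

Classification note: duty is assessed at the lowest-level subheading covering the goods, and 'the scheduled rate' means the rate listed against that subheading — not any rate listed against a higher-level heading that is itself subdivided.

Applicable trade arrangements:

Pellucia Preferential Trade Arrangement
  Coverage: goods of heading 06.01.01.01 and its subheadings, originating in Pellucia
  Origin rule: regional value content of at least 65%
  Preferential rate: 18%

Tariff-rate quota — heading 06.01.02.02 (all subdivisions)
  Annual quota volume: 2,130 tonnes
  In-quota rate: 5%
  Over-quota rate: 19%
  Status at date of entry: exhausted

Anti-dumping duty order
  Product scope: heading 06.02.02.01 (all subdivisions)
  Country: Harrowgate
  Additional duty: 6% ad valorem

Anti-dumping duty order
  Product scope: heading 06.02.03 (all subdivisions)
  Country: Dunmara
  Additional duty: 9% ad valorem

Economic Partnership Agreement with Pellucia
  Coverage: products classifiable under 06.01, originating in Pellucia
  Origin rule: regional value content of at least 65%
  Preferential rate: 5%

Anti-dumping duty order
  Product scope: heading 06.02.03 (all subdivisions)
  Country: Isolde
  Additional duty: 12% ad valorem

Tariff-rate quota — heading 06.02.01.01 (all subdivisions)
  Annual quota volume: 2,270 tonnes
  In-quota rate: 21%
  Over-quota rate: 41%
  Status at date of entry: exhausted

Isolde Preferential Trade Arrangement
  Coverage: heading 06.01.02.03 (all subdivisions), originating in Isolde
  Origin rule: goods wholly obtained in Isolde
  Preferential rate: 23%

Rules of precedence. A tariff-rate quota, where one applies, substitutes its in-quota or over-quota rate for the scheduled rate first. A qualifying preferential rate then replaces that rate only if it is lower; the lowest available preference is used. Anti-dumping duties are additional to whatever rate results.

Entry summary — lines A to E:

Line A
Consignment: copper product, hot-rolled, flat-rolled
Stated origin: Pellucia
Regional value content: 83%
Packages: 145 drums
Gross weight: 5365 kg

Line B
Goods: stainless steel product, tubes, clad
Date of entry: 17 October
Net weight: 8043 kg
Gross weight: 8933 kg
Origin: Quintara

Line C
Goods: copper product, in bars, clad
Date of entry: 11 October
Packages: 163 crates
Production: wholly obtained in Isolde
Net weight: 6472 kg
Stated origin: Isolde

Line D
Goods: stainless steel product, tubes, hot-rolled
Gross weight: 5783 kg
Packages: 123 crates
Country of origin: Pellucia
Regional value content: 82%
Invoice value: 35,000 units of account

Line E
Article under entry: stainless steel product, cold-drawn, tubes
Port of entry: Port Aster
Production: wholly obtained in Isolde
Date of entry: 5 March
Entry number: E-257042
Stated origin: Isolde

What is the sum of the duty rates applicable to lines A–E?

95%

Line A: copper → 06.02; flat-rolled → 06.02.03; hot-rolled → 06.02.03.01. Scheduled 7%. Pellucia agreement on 06.01.01.01: 06.02.03.01 not covered; Pellucia agreement on 06.01: 06.02.03.01 not covered. → 7%.
Line B: stainless steel → 06.01; tubes → 06.01.02; clad → 06.01.02.02. Scheduled 10%. quota on 06.01.02.02 exhausted → over-quota 19%. → 19%.
Line C: copper → 06.02; in bars → 06.02.01; clad → 06.02.01.01. Scheduled 33%. quota on 06.02.01.01 exhausted → over-quota 41%; Isolde agreement on 06.01.02.03: 06.02.01.01 not covered. → 41%.
Line D: stainless steel → 06.01; tubes → 06.01.02; hot-rolled → 06.01.02.01. Scheduled 7%. Pellucia agreement on 06.01.01.01: 06.01.02.01 not covered; Pellucia agreement on 06.01: RVC ≥ 65% → 5% available; preferential 5%. → 5%.
Line E: stainless steel → 06.01; tubes → 06.01.02; cold-drawn → 06.01.02.03. Scheduled 30%. Isolde agreement on 06.01.02.03: wholly obtained → 23% available; preferential 23%. → 23%.
Sum: 7% + 19% + 41% + 5% + 23% = 95%.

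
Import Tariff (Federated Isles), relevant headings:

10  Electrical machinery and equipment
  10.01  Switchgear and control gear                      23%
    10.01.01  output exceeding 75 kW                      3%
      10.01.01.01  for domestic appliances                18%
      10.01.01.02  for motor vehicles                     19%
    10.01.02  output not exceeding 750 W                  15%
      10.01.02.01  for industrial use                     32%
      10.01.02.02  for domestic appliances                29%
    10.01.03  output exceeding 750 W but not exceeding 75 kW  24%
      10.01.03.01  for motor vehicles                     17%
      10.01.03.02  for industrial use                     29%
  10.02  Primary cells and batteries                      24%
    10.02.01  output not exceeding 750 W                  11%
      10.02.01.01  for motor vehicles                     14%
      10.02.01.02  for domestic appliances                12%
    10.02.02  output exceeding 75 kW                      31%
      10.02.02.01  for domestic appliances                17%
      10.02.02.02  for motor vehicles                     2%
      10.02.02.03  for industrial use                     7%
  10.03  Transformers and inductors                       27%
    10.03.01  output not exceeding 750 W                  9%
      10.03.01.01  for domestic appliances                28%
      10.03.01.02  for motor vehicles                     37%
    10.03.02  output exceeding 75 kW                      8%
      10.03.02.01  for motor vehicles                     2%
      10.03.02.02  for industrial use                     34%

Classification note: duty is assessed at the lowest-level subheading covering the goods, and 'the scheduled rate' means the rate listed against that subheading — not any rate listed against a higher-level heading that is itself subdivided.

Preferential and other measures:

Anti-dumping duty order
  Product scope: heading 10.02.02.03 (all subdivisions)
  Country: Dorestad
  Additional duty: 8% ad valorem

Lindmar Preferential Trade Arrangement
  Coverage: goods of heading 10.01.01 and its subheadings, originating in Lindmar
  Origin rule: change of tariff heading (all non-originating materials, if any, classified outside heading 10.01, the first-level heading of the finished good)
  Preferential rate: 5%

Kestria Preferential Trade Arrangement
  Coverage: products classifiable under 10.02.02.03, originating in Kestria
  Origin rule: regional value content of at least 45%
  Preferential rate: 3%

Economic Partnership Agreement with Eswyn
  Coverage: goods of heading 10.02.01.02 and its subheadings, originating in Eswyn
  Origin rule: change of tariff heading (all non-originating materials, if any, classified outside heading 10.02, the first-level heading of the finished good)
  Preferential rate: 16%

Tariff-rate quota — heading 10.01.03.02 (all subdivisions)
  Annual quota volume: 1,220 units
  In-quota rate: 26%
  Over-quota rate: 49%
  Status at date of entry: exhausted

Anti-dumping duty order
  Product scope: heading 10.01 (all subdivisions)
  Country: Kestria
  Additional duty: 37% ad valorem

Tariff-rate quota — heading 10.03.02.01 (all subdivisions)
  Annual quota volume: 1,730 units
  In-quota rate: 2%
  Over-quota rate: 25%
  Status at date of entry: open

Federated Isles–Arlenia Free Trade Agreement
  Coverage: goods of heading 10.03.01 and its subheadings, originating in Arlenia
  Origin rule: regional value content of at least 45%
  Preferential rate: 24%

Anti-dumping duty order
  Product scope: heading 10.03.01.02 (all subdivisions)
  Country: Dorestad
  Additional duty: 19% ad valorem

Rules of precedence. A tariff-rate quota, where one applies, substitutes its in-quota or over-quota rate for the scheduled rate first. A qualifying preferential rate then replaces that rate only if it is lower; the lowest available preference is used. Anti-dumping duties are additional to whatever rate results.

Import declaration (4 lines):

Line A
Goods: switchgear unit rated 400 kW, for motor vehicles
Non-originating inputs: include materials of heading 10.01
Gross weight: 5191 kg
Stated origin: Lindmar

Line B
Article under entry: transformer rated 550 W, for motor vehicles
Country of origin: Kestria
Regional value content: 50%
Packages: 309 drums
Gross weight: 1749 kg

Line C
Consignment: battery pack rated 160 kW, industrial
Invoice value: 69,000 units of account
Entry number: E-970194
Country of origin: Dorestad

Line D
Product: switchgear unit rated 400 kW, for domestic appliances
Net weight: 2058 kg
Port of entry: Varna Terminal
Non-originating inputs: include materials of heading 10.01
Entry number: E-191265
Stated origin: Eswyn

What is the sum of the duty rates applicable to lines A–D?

Line A: switchgear unit → 10.01; rated 400 kW → 10.01.01; for motor vehicles → 10.01.01.02. Scheduled 19%. Lindmar agreement on 10.01.01: CTH not met. → 19%.
Line B: transformer → 10.03; rated 550 W → 10.03.01; for motor vehicles → 10.03.01.02. Scheduled 37%. Kestria agreement on 10.02.02.03: 10.03.01.02 not covered. → 37%.
Line C: battery pack → 10.02; rated 160 kW → 10.02.02; industrial → 10.02.02.03. Scheduled 7%. anti-dumping (Dorestad, 10.02.02.03): +8%; total 7% + 8% = 15%. → 15%.
Line D: switchgear unit → 10.01; rated 400 kW → 10.01.01; for domestic appliances → 10.01.01.01. Scheduled 18%. Eswyn agreement on 10.02.01.02: 10.01.01.01 not covered. → 18%.
Sum: 19% + 37% + 15% + 18% = 89%.

89%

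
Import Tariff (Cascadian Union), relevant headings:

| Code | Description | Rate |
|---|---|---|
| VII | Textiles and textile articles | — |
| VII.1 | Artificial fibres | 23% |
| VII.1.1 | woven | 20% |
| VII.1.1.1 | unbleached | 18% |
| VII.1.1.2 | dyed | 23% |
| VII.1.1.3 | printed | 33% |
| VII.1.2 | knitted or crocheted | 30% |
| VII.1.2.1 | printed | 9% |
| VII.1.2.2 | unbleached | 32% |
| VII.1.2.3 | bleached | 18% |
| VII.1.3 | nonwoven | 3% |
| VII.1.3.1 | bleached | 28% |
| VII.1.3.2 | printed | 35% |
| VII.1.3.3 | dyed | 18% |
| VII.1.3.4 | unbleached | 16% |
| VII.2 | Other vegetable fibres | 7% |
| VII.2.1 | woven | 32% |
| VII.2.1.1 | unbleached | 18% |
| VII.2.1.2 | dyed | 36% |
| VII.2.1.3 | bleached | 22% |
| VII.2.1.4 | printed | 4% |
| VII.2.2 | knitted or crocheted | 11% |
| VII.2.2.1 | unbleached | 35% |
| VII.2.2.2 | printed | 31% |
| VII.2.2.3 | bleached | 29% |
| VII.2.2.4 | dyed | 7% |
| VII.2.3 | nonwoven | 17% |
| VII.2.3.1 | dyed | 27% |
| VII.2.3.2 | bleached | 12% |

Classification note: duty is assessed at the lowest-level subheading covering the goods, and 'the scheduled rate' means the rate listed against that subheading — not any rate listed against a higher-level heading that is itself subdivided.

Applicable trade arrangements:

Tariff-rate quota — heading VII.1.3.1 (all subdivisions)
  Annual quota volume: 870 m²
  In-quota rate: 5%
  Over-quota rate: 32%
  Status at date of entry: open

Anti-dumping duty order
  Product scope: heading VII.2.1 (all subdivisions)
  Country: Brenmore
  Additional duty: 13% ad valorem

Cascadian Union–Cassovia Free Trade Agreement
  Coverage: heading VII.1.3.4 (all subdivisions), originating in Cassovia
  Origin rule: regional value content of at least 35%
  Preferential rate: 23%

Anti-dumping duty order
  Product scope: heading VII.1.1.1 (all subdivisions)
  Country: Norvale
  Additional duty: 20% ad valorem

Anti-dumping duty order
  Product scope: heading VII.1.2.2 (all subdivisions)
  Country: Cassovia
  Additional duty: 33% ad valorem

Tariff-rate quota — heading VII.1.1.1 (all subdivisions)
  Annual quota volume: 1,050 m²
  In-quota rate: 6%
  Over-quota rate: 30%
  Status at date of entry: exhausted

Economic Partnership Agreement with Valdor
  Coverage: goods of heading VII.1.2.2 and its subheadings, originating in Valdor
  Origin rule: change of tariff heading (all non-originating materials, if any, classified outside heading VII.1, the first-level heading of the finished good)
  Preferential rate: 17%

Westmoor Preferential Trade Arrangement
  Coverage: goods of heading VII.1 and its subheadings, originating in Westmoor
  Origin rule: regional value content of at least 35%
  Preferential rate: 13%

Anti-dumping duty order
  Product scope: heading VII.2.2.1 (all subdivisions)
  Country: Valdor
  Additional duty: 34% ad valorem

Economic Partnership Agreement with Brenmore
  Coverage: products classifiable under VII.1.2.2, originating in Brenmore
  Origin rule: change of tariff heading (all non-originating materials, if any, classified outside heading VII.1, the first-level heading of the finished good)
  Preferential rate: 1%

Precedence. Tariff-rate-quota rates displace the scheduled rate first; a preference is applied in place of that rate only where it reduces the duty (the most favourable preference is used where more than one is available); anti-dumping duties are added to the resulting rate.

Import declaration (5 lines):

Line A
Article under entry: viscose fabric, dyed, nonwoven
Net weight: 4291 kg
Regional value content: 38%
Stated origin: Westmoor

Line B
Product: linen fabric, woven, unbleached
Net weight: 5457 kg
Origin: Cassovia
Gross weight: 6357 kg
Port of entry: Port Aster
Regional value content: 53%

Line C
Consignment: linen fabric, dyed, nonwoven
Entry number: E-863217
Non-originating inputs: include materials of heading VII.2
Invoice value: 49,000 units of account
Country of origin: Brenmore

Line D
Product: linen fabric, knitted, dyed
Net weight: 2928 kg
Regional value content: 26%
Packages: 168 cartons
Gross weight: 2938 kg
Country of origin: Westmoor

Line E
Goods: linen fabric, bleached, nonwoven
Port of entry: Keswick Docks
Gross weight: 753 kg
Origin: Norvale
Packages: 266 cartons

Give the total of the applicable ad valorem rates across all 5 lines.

77%

Line A: viscose → VII.1; nonwoven → VII.1.3; dyed → VII.1.3.3. Scheduled 18%. Westmoor agreement on VII.1: RVC ≥ 35% → 13% available; preferential 13%. → 13%.
Line B: linen → VII.2; woven → VII.2.1; unbleached → VII.2.1.1. Scheduled 18%. Cassovia agreement on VII.1.3.4: VII.2.1.1 not covered. → 18%.
Line C: linen → VII.2; nonwoven → VII.2.3; dyed → VII.2.3.1. Scheduled 27%. Brenmore agreement on VII.1.2.2: VII.2.3.1 not covered. → 27%.
Line D: linen → VII.2; knitted → VII.2.2; dyed → VII.2.2.4. Scheduled 7%. Westmoor agreement on VII.1: VII.2.2.4 not covered. → 7%.
Line E: linen → VII.2; nonwoven → VII.2.3; bleached → VII.2.3.2. Scheduled 12%. No special measure applies. → 12%.
Sum: 13% + 18% + 27% + 7% + 12% = 77%.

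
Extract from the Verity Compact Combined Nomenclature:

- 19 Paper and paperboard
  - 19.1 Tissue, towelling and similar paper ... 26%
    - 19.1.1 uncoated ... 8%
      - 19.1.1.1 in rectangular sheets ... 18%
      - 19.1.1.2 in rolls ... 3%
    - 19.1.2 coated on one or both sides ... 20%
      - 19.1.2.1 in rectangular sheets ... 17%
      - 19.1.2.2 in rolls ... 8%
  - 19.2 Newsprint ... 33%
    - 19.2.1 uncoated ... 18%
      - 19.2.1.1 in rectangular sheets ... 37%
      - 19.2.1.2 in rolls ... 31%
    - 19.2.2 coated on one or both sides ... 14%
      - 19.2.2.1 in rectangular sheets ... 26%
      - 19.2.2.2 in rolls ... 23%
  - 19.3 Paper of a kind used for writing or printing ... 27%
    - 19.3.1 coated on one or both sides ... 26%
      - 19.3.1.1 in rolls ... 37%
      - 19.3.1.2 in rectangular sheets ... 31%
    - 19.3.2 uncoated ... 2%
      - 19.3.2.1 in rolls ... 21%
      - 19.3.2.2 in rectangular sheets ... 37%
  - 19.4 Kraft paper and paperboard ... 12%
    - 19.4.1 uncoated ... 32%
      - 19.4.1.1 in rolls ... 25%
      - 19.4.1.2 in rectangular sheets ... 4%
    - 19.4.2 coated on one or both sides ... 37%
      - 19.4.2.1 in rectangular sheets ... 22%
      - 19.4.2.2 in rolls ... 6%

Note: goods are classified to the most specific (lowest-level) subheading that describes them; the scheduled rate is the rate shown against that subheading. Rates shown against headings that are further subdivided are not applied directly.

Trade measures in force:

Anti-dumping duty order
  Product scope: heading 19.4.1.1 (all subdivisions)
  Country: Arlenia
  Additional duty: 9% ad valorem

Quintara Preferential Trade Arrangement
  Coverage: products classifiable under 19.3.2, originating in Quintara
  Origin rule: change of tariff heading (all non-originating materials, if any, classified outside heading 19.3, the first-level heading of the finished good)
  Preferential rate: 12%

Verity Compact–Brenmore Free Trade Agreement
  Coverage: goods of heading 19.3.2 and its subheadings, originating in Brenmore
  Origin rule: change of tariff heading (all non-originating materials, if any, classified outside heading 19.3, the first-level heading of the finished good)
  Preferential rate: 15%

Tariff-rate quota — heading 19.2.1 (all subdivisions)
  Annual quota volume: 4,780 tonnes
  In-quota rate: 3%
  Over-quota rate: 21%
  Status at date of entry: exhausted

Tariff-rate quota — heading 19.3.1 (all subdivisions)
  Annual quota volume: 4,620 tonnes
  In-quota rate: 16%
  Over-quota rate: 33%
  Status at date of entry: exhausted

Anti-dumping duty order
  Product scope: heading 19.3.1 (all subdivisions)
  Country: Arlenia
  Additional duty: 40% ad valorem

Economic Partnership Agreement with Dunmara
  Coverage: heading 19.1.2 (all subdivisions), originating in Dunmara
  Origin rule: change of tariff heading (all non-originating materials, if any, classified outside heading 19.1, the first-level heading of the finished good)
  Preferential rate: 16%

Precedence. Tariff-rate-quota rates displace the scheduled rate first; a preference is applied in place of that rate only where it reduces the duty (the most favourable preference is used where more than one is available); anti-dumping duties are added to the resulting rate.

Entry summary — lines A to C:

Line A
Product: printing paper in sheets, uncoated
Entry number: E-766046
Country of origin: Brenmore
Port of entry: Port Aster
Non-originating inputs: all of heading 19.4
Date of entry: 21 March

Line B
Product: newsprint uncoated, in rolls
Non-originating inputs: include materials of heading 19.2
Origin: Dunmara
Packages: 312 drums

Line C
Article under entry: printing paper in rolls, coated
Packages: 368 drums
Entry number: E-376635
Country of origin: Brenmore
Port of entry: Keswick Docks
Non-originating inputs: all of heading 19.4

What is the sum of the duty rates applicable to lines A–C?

69%

Line A: printing paper → 19.3; uncoated → 19.3.2; in sheets → 19.3.2.2. Scheduled 37%. Brenmore agreement on 19.3.2: CTH met → 15% available; preferential 15%. → 15%.
Line B: newsprint → 19.2; uncoated → 19.2.1; in rolls → 19.2.1.2. Scheduled 31%. quota on 19.2.1 exhausted → over-quota 21%; Dunmara agreement on 19.1.2: 19.2.1.2 not covered. → 21%.
Line C: printing paper → 19.3; coated → 19.3.1; in rolls → 19.3.1.1. Scheduled 37%. quota on 19.3.1 exhausted → over-quota 33%; Brenmore agreement on 19.3.2: 19.3.1.1 not covered. → 33%.
Sum: 15% + 21% + 33% = 69%.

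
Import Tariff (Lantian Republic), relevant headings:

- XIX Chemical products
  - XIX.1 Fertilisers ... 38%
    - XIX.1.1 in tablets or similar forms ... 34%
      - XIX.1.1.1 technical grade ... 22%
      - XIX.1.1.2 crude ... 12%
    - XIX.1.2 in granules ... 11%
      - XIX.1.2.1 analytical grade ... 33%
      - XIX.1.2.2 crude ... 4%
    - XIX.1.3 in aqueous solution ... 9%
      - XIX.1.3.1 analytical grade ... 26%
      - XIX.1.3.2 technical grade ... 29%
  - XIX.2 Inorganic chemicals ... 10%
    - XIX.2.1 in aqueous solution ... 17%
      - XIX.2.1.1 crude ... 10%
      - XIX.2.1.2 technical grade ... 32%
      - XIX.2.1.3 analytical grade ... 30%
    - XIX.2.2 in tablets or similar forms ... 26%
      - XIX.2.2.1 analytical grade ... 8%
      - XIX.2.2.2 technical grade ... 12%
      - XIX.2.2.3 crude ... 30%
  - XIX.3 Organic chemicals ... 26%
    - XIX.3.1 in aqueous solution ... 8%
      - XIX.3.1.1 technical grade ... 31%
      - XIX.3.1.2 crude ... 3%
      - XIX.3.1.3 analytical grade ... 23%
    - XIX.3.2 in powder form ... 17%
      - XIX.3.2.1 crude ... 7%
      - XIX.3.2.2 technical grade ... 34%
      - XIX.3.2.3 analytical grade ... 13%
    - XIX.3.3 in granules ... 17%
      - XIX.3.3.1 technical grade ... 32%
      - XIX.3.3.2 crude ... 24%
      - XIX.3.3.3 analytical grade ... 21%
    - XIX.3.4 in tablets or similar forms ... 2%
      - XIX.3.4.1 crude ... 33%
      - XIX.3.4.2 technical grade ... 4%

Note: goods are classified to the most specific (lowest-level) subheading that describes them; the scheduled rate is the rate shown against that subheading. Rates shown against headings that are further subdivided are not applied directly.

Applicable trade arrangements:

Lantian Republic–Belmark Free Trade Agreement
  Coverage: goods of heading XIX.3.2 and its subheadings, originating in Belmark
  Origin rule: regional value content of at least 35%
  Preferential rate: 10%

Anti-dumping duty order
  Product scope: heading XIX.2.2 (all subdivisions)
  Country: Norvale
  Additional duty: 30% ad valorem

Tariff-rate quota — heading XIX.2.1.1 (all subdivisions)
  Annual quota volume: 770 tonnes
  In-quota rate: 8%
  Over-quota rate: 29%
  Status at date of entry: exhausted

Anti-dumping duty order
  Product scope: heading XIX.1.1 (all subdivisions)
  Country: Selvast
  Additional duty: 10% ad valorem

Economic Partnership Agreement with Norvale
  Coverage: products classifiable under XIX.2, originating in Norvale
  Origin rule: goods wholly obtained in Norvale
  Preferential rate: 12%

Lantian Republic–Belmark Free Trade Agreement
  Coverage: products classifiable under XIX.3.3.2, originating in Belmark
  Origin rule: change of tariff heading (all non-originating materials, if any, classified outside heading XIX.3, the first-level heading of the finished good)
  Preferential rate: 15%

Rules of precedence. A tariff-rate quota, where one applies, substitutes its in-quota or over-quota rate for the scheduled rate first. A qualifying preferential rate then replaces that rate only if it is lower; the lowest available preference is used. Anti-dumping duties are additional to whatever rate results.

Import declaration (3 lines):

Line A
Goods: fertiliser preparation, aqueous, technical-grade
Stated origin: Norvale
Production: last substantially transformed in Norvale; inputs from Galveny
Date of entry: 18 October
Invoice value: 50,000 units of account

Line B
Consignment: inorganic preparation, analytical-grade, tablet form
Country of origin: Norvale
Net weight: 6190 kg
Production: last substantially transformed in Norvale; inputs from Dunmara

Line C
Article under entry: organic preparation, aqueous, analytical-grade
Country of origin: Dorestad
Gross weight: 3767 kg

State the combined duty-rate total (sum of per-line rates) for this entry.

90%

Line A: fertiliser → XIX.1; aqueous → XIX.1.3; technical-grade → XIX.1.3.2. Scheduled 29%. Norvale agreement on XIX.2: XIX.1.3.2 not covered. → 29%.
Line B: inorganic → XIX.2; tablet form → XIX.2.2; analytical-grade → XIX.2.2.1. Scheduled 8%. Norvale agreement on XIX.2: not wholly obtained; anti-dumping (Norvale, XIX.2.2): +30%; total 8% + 30% = 38%. → 38%.
Line C: organic → XIX.3; aqueous → XIX.3.1; analytical-grade → XIX.3.1.3. Scheduled 23%. No special measure applies. → 23%.
Sum: 29% + 38% + 23% = 90%.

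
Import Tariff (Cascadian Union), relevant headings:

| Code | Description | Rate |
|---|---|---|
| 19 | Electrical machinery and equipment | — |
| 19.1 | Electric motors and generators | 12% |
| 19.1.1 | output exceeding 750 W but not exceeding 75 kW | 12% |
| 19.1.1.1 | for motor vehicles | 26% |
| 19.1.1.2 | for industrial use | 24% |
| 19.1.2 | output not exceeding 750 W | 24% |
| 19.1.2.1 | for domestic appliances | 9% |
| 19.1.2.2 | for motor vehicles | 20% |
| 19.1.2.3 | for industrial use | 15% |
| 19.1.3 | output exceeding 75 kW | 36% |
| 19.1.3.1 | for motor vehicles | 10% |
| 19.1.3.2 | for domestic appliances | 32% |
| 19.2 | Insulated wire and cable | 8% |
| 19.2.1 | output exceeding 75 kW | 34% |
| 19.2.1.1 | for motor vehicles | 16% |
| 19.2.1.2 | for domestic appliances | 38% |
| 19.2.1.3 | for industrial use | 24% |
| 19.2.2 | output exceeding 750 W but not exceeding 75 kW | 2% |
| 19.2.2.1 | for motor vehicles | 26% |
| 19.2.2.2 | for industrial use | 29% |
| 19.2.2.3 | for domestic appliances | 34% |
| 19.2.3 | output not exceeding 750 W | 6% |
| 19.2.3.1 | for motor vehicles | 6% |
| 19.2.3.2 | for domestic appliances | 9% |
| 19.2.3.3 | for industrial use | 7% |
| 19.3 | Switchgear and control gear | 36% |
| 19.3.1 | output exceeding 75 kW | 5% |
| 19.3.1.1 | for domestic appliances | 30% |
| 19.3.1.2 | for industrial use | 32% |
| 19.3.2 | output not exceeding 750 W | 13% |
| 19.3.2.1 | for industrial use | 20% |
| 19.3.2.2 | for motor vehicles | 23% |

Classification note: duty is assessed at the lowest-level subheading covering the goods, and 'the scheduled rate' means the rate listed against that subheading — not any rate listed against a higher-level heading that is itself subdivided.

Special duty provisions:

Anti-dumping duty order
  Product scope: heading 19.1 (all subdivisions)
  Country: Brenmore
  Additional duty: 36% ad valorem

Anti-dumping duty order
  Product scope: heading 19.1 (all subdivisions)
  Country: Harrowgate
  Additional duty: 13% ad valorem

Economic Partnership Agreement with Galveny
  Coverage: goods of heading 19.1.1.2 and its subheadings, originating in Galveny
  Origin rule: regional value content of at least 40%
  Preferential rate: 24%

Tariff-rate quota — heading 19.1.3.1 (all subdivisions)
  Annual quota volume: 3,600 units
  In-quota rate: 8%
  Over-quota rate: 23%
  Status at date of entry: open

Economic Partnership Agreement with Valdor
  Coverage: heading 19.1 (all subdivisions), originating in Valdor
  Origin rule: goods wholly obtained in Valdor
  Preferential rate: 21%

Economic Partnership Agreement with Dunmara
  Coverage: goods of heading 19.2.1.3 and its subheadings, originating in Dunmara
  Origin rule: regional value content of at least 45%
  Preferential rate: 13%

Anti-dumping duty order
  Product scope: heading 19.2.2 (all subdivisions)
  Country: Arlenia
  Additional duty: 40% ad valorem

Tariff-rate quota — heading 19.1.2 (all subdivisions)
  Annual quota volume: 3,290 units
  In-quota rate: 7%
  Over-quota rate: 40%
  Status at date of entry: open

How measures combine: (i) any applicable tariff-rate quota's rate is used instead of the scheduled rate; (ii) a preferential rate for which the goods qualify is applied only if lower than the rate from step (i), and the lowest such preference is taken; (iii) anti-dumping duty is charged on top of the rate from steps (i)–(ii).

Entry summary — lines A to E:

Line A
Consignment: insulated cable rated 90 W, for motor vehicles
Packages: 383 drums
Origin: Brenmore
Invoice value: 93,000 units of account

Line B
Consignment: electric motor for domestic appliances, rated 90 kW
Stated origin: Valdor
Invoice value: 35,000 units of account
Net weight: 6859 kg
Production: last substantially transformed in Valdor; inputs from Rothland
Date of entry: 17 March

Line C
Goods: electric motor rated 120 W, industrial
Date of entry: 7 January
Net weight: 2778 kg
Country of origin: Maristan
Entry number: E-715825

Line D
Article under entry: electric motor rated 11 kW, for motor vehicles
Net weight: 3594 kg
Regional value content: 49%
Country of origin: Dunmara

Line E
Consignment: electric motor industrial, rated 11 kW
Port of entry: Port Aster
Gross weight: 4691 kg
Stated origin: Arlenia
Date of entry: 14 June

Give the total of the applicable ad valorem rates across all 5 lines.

Line A: insulated cable → 19.2; rated 90 W → 19.2.3; for motor vehicles → 19.2.3.1. Scheduled 6%. No special measure applies. → 6%.
Line B: electric motor → 19.1; rated 90 kW → 19.1.3; for domestic appliances → 19.1.3.2. Scheduled 32%. Valdor agreement on 19.1: not wholly obtained. → 32%.
Line C: electric motor → 19.1; rated 120 W → 19.1.2; industrial → 19.1.2.3. Scheduled 15%. quota on 19.1.2 open → in-quota 7%. → 7%.
Line D: electric motor → 19.1; rated 11 kW → 19.1.1; for motor vehicles → 19.1.1.1. Scheduled 26%. Dunmara agreement on 19.2.1.3: 19.1.1.1 not covered. → 26%.
Line E: electric motor → 19.1; rated 11 kW → 19.1.1; industrial → 19.1.1.2. Scheduled 24%. No special measure applies. → 24%.
Sum: 6% + 32% + 7% + 26% + 24% = 95%.

95%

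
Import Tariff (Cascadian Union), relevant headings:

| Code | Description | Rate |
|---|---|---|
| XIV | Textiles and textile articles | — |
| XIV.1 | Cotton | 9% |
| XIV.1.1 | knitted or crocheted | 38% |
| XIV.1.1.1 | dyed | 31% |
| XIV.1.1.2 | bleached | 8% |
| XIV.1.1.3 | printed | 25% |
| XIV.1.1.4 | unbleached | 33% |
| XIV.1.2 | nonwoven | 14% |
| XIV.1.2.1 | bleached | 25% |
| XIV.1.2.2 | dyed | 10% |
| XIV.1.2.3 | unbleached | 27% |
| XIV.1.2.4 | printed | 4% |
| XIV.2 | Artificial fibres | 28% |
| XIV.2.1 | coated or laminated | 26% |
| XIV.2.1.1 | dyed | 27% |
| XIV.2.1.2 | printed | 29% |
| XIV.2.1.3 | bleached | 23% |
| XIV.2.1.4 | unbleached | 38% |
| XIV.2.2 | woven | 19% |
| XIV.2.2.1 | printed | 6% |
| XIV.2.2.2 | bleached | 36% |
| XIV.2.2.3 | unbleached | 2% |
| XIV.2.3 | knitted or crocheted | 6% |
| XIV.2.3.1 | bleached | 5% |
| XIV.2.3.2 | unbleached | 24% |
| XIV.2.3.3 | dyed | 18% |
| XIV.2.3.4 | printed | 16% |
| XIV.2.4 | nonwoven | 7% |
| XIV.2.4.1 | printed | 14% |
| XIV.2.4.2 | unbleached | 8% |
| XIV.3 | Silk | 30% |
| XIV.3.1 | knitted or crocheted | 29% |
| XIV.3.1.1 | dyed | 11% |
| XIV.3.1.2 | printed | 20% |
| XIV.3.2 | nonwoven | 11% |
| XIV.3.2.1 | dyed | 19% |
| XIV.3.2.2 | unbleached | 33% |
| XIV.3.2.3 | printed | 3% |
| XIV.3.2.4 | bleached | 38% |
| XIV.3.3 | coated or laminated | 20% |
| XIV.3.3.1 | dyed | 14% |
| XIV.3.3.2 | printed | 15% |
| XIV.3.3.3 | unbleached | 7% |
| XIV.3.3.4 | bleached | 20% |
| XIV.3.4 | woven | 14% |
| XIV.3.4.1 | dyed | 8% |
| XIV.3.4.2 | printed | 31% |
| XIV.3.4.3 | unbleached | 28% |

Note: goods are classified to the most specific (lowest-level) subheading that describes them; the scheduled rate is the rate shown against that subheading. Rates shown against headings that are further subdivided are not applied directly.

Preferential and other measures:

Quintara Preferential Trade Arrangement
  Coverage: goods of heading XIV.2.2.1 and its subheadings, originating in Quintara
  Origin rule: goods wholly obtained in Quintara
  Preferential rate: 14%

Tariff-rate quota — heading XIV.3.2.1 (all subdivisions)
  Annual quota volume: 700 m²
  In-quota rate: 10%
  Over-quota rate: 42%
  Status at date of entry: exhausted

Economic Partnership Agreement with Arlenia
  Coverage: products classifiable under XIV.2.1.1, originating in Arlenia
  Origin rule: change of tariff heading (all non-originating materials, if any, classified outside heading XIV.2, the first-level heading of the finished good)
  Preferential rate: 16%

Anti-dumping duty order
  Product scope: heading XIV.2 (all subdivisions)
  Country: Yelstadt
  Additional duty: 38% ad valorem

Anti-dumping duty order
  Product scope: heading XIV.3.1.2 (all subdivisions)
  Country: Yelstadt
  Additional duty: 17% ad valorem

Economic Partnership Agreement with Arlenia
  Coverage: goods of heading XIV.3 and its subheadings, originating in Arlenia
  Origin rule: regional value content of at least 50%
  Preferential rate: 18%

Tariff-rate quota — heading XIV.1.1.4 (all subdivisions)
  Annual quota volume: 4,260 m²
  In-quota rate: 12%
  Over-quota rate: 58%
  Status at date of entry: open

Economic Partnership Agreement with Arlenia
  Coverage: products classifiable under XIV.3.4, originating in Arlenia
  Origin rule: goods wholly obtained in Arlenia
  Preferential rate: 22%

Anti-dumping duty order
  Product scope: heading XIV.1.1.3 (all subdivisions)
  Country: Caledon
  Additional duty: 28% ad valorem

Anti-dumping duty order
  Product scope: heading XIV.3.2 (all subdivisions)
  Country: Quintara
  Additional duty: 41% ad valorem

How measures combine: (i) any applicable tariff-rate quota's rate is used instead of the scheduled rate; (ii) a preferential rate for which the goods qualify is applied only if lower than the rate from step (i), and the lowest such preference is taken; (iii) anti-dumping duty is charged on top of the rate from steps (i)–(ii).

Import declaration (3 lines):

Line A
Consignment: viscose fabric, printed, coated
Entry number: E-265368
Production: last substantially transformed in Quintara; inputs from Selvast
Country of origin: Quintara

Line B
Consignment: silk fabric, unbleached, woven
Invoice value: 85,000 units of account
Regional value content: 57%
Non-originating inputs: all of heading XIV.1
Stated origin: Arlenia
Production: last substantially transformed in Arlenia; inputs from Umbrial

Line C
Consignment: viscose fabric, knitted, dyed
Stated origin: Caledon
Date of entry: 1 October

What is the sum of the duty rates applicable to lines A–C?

Line A: viscose → XIV.2; coated → XIV.2.1; printed → XIV.2.1.2. Scheduled 29%. Quintara agreement on XIV.2.2.1: XIV.2.1.2 not covered. → 29%.
Line B: silk → XIV.3; woven → XIV.3.4; unbleached → XIV.3.4.3. Scheduled 28%. Arlenia agreement on XIV.2.1.1: XIV.3.4.3 not covered; Arlenia agreement on XIV.3: RVC ≥ 50% → 18% available; Arlenia agreement on XIV.3.4: not wholly obtained; preferential 18%. → 18%.
Line C: viscose → XIV.2; knitted → XIV.2.3; dyed → XIV.2.3.3. Scheduled 18%. No special measure applies. → 18%.
Sum: 29% + 18% + 18% = 65%.

65%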